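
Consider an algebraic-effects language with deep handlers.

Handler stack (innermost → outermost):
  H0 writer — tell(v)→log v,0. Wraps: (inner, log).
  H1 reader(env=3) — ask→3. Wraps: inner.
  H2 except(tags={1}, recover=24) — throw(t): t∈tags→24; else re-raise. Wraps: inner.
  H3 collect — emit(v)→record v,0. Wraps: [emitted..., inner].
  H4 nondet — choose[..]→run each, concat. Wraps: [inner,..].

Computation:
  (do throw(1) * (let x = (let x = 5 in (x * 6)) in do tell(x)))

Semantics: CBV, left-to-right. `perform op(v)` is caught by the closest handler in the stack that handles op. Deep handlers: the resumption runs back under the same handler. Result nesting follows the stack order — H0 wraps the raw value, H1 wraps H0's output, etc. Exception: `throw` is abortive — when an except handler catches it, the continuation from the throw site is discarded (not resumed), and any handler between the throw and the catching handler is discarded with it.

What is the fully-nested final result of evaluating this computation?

Working:
throw(1) @ H2 caught ⇒ 24
H3 returns [24]
H4 returns [[24]]
= [[24]]

Answer: [[24]]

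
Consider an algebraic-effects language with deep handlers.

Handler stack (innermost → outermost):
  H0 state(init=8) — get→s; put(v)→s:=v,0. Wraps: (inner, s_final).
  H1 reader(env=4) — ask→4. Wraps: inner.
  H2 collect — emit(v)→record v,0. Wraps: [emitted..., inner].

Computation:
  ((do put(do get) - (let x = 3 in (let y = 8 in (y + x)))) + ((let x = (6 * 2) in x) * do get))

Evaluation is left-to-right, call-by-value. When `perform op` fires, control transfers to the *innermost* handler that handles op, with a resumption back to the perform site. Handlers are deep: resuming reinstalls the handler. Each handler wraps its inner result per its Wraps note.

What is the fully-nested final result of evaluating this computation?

Answer: [(85, 8)]

Working:
get @ H0 ⇒ 8
put(8) @ H0 ⇒ s:=8
get @ H0 ⇒ 8
H0 returns (85, 8)
H1 returns (85, 8)
H2 returns [(85, 8)]
= [(85, 8)]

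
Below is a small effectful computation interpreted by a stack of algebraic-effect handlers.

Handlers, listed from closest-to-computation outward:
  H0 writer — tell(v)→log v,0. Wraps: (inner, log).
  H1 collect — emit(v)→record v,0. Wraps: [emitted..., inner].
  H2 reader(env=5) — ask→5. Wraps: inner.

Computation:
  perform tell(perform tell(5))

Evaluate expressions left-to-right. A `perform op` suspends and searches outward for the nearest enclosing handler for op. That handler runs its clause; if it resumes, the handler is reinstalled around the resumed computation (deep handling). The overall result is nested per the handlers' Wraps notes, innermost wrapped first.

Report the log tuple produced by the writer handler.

Step-by-step:
tell(5) @ H0 ⇒ log+=5
tell(0) @ H0 ⇒ log+=0
H0 returns (0, (5, 0))
H1 returns [(0, (5, 0))]
H2 returns [(0, (5, 0))]
= [(0, (5, 0))]

Answer: (5, 0)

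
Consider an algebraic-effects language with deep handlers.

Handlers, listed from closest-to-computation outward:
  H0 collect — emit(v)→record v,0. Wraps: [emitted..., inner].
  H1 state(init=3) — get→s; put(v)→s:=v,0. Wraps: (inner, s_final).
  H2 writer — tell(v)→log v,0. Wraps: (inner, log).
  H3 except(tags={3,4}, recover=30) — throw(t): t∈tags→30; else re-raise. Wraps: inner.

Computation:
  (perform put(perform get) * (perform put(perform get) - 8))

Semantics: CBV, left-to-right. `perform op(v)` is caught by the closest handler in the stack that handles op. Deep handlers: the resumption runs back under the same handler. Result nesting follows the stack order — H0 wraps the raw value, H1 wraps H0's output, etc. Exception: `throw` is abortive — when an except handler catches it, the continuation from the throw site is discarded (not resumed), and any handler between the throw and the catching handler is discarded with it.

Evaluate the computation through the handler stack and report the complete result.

Evaluation trace:
get @ H1 ⇒ 3
put(3) @ H1 ⇒ s:=3
get @ H1 ⇒ 3
put(3) @ H1 ⇒ s:=3
H0 returns [0]
H1 returns ([0], 3)
H2 returns (([0], 3), ())
H3 returns (([0], 3), ())
= (([0], 3), ())

Answer: (([0], 3), ())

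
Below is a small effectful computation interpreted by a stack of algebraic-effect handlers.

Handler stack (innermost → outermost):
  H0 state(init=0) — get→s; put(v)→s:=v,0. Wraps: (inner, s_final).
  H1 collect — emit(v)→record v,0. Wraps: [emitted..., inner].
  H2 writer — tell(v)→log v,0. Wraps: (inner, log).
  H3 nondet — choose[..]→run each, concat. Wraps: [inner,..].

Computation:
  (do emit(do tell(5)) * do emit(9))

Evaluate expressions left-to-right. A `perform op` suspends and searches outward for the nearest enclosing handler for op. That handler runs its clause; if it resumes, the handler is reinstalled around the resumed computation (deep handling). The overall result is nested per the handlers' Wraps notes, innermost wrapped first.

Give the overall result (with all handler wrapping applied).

Answer: [([0, 9, (0, 0)], (5))]

Evaluation trace:
tell(5) @ H2 ⇒ log+=5
emit(0) @ H1 ⇒ out+=0
emit(9) @ H1 ⇒ out+=9
H0 returns (0, 0)
H1 returns [0, 9, (0, 0)]
H2 returns ([0, 9, (0, 0)], (5))
H3 returns [([0, 9, (0, 0)], (5))]
= [([0, 9, (0, 0)], (5))]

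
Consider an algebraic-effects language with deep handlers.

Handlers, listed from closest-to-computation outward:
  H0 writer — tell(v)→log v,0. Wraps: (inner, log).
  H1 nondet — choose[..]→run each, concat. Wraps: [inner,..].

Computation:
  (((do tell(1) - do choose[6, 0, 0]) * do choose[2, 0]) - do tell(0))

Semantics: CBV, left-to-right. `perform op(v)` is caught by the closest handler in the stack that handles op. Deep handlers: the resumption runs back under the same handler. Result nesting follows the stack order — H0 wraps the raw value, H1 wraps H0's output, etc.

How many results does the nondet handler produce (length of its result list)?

Evaluation trace:
tell(1) @ H0 ⇒ log+=1
choose[6, 0, 0] @ H1
  branch[0] choose=6:
    choose[2, 0] @ H1
      branch[0] choose=2:
        tell(0) @ H0 ⇒ log+=0
        H0 returns (-12, (1, 0))
        H1 returns [(-12, (1, 0))]
      branch[1] choose=0:
        tell(0) @ H0 ⇒ log+=0
        H0 returns (0, (1, 0))
        H1 returns [(0, (1, 0))]
  branch[1] choose=0:
    choose[2, 0] @ H1
      branch[0] choose=2:
        tell(0) @ H0 ⇒ log+=0
        H0 returns (0, (1, 0))
        H1 returns [(0, (1, 0))]
      branch[1] choose=0:
        tell(0) @ H0 ⇒ log+=0
        H0 returns (0, (1, 0))
        H1 returns [(0, (1, 0))]
  branch[2] choose=0:
    choose[2, 0] @ H1
      branch[0] choose=2:
        tell(0) @ H0 ⇒ log+=0
        H0 returns (0, (1, 0))
        H1 returns [(0, (1, 0))]
      branch[1] choose=0:
        tell(0) @ H0 ⇒ log+=0
        H0 returns (0, (1, 0))
        H1 returns [(0, (1, 0))]
= [(-12, (1, 0)), (0, (1, 0)), (0, (1, 0)), (0, (1, 0)), (0, (1, 0)), (0, (1, 0))]

Answer: 6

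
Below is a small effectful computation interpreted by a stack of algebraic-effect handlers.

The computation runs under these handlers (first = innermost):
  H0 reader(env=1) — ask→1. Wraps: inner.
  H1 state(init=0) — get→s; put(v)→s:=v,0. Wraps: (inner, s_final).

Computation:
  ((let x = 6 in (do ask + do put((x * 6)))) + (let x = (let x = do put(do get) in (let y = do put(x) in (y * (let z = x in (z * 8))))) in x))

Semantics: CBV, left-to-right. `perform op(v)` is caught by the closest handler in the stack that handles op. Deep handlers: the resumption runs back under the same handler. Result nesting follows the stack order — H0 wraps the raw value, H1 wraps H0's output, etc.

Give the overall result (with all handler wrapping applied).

Answer: (1, 0)

Step-by-step:
ask @ H0 ⇒ 1
put(36) @ H1 ⇒ s:=36
get @ H1 ⇒ 36
put(36) @ H1 ⇒ s:=36
put(0) @ H1 ⇒ s:=0
H0 returns 1
H1 returns (1, 0)
= (1, 0)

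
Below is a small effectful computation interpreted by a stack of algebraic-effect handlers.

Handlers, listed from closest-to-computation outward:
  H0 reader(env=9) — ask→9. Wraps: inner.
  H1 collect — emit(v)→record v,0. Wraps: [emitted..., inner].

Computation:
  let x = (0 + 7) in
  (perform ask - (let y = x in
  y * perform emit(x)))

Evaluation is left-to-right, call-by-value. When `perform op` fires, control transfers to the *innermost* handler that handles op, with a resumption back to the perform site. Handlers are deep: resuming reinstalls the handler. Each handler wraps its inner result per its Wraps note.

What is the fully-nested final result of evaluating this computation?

Answer: [7, 9]

Working:
ask @ H0 ⇒ 9
emit(7) @ H1 ⇒ out+=7
H0 returns 9
H1 returns [7, 9]
= [7, 9]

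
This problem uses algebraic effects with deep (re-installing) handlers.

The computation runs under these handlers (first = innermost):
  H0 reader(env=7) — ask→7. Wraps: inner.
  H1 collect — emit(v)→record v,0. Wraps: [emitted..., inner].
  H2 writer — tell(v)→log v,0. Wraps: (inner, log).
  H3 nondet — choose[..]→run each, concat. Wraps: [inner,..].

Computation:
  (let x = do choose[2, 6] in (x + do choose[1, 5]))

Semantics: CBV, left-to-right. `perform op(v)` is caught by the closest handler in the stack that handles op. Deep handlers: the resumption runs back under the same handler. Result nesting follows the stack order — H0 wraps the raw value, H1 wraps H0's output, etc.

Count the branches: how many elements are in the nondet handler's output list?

Answer: 4

Step-by-step:
choose[2, 6] @ H3
  branch[0] choose=2:
    choose[1, 5] @ H3
      branch[0] choose=1:
        H0 returns 3
        H1 returns [3]
        H2 returns ([3], ())
        H3 returns [([3], ())]
      branch[1] choose=5:
        H0 returns 7
        H1 returns [7]
        H2 returns ([7], ())
        H3 returns [([7], ())]
  branch[1] choose=6:
    choose[1, 5] @ H3
      branch[0] choose=1:
        H0 returns 7
        H1 returns [7]
        H2 returns ([7], ())
        H3 returns [([7], ())]
      branch[1] choose=5:
        H0 returns 11
        H1 returns [11]
        H2 returns ([11], ())
        H3 returns [([11], ())]
= [([3], ()), ([7], ()), ([7], ()), ([11], ())]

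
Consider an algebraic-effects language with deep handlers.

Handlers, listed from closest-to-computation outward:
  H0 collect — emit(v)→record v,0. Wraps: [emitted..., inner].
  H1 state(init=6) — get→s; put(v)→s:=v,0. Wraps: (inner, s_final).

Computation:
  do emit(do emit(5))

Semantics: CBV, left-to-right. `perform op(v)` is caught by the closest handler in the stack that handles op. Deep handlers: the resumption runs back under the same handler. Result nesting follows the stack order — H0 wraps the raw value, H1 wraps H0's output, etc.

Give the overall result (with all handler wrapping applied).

Step-by-step:
emit(5) @ H0 ⇒ out+=5
emit(0) @ H0 ⇒ out+=0
H0 returns [5, 0, 0]
H1 returns ([5, 0, 0], 6)
= ([5, 0, 0], 6)

Answer: ([5, 0, 0], 6)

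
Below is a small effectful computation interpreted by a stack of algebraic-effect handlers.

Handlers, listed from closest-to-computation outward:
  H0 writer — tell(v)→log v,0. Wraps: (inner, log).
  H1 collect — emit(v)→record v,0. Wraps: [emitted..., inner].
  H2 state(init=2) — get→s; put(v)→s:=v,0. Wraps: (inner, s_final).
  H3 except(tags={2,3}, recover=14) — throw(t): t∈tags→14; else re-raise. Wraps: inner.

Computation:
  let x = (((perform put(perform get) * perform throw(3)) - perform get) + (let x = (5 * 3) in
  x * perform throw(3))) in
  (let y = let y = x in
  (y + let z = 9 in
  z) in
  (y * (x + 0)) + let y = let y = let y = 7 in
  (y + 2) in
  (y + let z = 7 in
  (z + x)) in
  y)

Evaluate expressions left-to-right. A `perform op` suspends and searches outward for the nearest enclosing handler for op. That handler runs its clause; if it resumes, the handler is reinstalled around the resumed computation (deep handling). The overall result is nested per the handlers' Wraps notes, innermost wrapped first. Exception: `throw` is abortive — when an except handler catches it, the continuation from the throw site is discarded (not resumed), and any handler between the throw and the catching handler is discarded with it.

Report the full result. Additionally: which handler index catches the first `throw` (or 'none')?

Answer: 14 ; first throw caught by: H3

Working:
get @ H2 ⇒ 2
put(2) @ H2 ⇒ s:=2
throw(3) @ H3 caught ⇒ 14
= 14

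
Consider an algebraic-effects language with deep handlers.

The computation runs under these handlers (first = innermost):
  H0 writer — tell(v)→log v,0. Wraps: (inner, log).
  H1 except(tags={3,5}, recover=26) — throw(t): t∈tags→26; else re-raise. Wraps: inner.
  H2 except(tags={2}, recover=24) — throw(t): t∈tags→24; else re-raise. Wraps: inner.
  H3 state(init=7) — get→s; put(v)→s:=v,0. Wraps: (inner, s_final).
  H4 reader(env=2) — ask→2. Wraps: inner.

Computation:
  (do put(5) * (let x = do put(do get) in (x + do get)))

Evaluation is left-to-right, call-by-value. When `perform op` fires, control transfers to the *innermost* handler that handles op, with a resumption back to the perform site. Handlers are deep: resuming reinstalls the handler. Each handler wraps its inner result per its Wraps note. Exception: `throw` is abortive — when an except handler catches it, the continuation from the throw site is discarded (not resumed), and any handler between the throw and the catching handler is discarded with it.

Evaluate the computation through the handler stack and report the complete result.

Answer: ((0, ()), 5)

Evaluation trace:
put(5) @ H3 ⇒ s:=5
get @ H3 ⇒ 5
put(5) @ H3 ⇒ s:=5
get @ H3 ⇒ 5
H0 returns (0, ())
H1 returns (0, ())
H2 returns (0, ())
H3 returns ((0, ()), 5)
H4 returns ((0, ()), 5)
= ((0, ()), 5)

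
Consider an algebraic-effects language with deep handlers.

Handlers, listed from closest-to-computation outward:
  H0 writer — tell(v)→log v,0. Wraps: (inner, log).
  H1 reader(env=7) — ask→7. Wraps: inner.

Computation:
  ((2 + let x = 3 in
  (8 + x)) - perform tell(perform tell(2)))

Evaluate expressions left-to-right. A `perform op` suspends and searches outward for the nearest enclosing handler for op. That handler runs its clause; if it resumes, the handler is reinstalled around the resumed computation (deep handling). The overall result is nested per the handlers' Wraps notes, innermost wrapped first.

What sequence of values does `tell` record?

Answer: (2, 0)

Evaluation trace:
tell(2) @ H0 ⇒ log+=2
tell(0) @ H0 ⇒ log+=0
H0 returns (13, (2, 0))
H1 returns (13, (2, 0))
= (13, (2, 0))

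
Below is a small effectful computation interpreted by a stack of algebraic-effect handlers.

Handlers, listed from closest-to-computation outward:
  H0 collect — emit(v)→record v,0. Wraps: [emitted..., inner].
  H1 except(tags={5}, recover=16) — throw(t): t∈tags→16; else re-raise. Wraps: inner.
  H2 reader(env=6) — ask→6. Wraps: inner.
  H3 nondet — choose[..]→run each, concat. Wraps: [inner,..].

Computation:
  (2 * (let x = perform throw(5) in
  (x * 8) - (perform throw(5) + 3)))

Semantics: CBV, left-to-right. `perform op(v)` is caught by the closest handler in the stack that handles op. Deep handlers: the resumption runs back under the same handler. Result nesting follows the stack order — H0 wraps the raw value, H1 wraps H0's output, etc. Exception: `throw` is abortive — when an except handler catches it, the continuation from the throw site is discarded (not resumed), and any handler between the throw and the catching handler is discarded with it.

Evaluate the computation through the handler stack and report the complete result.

Answer: [16]

Step-by-step:
throw(5) @ H1 caught ⇒ 16
H2 returns 16
H3 returns [16]
= [16]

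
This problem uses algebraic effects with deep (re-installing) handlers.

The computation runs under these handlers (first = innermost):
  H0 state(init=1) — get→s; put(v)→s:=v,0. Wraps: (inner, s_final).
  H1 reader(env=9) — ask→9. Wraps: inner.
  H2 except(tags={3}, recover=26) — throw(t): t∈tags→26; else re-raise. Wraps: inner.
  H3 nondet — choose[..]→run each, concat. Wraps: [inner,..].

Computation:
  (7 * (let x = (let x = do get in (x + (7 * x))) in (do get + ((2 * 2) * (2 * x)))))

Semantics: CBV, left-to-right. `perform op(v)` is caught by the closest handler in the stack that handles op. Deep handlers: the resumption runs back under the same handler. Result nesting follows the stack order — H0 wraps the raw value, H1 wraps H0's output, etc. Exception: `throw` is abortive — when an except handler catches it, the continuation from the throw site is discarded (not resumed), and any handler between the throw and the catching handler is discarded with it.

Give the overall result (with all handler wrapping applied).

Working:
get @ H0 ⇒ 1
get @ H0 ⇒ 1
H0 returns (455, 1)
H1 returns (455, 1)
H2 returns (455, 1)
H3 returns [(455, 1)]
= [(455, 1)]

Answer: [(455, 1)]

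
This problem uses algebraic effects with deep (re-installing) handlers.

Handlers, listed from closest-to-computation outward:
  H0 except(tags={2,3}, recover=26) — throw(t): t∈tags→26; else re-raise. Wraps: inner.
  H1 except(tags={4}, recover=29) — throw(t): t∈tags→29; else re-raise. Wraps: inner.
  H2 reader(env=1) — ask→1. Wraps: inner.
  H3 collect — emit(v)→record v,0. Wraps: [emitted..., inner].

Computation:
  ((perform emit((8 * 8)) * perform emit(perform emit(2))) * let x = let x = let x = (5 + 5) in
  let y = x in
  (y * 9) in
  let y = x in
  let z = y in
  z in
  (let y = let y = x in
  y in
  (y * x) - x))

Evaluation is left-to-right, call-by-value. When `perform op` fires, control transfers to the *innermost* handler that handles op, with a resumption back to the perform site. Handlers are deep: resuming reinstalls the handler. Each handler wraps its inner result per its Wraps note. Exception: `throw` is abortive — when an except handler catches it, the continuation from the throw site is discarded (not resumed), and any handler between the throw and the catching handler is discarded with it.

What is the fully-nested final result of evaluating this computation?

Answer: [64, 2, 0, 0]

Evaluation trace:
emit(64) @ H3 ⇒ out+=64
emit(2) @ H3 ⇒ out+=2
emit(0) @ H3 ⇒ out+=0
H0 returns 0
H1 returns 0
H2 returns 0
H3 returns [64, 2, 0, 0]
= [64, 2, 0, 0]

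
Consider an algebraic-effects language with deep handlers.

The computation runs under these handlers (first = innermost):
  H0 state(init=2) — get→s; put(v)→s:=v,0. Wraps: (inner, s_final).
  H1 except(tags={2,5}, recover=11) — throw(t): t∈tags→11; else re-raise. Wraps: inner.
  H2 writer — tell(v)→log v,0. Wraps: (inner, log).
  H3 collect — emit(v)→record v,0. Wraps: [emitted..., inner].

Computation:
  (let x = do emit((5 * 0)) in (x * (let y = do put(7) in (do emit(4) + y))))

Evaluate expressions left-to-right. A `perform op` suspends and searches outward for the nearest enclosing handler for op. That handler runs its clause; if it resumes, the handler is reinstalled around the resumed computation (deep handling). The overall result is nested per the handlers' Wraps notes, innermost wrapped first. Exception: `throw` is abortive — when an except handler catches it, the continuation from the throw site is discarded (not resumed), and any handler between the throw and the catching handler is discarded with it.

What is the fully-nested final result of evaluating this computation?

Evaluation trace:
emit(0) @ H3 ⇒ out+=0
put(7) @ H0 ⇒ s:=7
emit(4) @ H3 ⇒ out+=4
H0 returns (0, 7)
H1 returns (0, 7)
H2 returns ((0, 7), ())
H3 returns [0, 4, ((0, 7), ())]
= [0, 4, ((0, 7), ())]

Answer: [0, 4, ((0, 7), ())]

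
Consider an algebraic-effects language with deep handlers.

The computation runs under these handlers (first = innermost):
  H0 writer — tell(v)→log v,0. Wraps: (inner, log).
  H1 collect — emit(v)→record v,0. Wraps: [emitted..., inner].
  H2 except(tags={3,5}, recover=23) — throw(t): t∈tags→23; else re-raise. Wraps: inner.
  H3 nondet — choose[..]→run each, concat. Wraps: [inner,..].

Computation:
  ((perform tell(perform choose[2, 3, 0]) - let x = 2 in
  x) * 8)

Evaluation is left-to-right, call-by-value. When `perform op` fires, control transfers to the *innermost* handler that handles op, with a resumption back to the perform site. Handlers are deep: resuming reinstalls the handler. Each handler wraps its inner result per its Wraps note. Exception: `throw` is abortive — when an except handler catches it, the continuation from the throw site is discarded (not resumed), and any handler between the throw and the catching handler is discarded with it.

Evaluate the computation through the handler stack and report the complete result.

Step-by-step:
choose[2, 3, 0] @ H3
  branch[0] choose=2:
    tell(2) @ H0 ⇒ log+=2
    H0 returns (-16, (2))
    H1 returns [(-16, (2))]
    H2 returns [(-16, (2))]
    H3 returns [[(-16, (2))]]
  branch[1] choose=3:
    tell(3) @ H0 ⇒ log+=3
    H0 returns (-16, (3))
    H1 returns [(-16, (3))]
    H2 returns [(-16, (3))]
    H3 returns [[(-16, (3))]]
  branch[2] choose=0:
    tell(0) @ H0 ⇒ log+=0
    H0 returns (-16, (0))
    H1 returns [(-16, (0))]
    H2 returns [(-16, (0))]
    H3 returns [[(-16, (0))]]
= [[(-16, (2))], [(-16, (3))], [(-16, (0))]]

Answer: [[(-16, (2))], [(-16, (3))], [(-16, (0))]]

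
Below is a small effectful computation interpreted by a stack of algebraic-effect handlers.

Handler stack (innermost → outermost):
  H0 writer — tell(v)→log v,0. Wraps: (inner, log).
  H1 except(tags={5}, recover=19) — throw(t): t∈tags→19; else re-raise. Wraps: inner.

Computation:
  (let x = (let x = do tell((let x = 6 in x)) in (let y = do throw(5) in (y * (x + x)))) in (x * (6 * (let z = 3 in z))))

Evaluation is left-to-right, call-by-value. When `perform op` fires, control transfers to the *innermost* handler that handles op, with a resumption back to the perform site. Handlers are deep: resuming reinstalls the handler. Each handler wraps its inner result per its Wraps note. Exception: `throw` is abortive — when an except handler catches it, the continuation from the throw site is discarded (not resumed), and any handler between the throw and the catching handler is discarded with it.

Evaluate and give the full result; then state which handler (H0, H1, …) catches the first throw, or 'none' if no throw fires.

Working:
tell(6) @ H0 ⇒ log+=6
throw(5) @ H1 caught ⇒ 19
= 19

Answer: 19 ; first throw caught by: H1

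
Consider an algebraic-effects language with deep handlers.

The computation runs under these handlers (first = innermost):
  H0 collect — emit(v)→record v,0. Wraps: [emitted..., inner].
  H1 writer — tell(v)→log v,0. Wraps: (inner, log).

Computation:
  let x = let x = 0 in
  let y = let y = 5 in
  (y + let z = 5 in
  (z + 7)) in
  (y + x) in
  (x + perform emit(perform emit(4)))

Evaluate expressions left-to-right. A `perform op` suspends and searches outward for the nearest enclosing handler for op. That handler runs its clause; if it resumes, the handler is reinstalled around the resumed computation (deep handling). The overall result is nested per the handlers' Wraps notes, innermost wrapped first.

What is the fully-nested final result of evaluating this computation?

Evaluation trace:
emit(4) @ H0 ⇒ out+=4
emit(0) @ H0 ⇒ out+=0
H0 returns [4, 0, 17]
H1 returns ([4, 0, 17], ())
= ([4, 0, 17], ())

Answer: ([4, 0, 17], ())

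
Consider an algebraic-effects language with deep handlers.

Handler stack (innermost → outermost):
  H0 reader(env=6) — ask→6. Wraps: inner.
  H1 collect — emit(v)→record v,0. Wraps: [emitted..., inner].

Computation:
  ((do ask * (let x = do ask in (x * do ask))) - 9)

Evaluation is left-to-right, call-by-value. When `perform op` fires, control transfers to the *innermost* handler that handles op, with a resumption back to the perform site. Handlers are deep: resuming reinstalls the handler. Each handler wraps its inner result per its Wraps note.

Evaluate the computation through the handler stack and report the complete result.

Answer: [207]

Working:
ask @ H0 ⇒ 6
ask @ H0 ⇒ 6
ask @ H0 ⇒ 6
H0 returns 207
H1 returns [207]
= [207]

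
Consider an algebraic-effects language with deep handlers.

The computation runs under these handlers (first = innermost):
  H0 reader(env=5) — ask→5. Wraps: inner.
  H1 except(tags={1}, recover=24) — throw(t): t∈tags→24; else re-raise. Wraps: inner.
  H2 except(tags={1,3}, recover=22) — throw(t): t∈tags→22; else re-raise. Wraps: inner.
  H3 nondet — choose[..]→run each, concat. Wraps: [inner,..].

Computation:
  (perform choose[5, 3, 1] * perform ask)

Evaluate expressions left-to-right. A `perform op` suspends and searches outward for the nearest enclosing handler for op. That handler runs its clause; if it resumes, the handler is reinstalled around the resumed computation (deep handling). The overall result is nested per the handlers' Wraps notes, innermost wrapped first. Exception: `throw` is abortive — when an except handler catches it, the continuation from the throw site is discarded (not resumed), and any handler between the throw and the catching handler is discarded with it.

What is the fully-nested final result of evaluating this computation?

Answer: [25, 15, 5]

Evaluation trace:
choose[5, 3, 1] @ H3
  branch[0] choose=5:
    ask @ H0 ⇒ 5
    H0 returns 25
    H1 returns 25
    H2 returns 25
    H3 returns [25]
  branch[1] choose=3:
    ask @ H0 ⇒ 5
    H0 returns 15
    H1 returns 15
    H2 returns 15
    H3 returns [15]
  branch[2] choose=1:
    ask @ H0 ⇒ 5
    H0 returns 5
    H1 returns 5
    H2 returns 5
    H3 returns [5]
= [25, 15, 5]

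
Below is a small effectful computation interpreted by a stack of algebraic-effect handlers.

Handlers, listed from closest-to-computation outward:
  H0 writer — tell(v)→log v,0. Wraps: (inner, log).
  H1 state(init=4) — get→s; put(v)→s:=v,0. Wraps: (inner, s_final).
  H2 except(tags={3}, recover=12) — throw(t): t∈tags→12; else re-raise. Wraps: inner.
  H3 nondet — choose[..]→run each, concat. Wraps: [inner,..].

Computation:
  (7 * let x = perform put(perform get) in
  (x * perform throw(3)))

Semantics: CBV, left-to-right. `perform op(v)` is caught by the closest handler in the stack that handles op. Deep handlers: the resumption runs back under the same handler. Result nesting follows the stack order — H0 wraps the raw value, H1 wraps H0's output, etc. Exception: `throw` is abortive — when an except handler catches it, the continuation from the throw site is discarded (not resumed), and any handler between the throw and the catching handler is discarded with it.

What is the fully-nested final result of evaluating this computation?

Answer: [12]

Step-by-step:
get @ H1 ⇒ 4
put(4) @ H1 ⇒ s:=4
throw(3) @ H2 caught ⇒ 12
H3 returns [12]
= [12]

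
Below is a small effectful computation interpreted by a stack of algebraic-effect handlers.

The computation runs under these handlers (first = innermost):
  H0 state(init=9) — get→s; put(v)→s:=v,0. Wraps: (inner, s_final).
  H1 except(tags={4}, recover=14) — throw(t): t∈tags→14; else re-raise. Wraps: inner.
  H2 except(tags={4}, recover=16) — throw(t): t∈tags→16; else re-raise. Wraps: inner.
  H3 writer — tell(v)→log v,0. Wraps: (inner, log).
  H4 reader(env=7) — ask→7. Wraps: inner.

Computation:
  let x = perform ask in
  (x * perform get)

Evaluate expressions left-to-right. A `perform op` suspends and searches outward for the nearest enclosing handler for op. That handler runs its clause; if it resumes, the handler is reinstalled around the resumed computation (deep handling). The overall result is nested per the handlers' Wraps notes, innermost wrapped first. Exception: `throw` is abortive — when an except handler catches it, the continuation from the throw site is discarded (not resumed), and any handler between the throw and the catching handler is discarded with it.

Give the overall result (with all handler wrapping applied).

Step-by-step:
ask @ H4 ⇒ 7
get @ H0 ⇒ 9
H0 returns (63, 9)
H1 returns (63, 9)
H2 returns (63, 9)
H3 returns ((63, 9), ())
H4 returns ((63, 9), ())
= ((63, 9), ())

Answer: ((63, 9), ())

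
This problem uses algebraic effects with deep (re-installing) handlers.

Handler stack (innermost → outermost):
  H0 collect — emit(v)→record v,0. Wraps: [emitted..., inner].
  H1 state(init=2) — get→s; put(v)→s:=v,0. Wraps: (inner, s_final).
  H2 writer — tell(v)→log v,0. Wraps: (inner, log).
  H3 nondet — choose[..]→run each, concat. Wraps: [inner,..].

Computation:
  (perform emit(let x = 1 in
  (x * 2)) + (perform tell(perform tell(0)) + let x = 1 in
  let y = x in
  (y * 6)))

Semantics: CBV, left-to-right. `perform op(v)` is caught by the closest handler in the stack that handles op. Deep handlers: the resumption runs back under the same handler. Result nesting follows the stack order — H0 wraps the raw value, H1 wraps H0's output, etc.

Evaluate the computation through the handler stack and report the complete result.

Working:
emit(2) @ H0 ⇒ out+=2
tell(0) @ H2 ⇒ log+=0
tell(0) @ H2 ⇒ log+=0
H0 returns [2, 6]
H1 returns ([2, 6], 2)
H2 returns (([2, 6], 2), (0, 0))
H3 returns [(([2, 6], 2), (0, 0))]
= [(([2, 6], 2), (0, 0))]

Answer: [(([2, 6], 2), (0, 0))]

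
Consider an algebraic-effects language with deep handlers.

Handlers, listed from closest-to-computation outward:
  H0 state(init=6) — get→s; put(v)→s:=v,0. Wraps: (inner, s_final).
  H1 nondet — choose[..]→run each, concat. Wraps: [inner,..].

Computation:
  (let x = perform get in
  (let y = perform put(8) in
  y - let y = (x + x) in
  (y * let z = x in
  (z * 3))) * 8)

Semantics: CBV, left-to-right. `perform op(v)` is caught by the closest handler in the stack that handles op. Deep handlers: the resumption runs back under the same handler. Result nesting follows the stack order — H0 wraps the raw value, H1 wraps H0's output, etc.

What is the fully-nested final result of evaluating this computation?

Evaluation trace:
get @ H0 ⇒ 6
put(8) @ H0 ⇒ s:=8
H0 returns (-1728, 8)
H1 returns [(-1728, 8)]
= [(-1728, 8)]

Answer: [(-1728, 8)]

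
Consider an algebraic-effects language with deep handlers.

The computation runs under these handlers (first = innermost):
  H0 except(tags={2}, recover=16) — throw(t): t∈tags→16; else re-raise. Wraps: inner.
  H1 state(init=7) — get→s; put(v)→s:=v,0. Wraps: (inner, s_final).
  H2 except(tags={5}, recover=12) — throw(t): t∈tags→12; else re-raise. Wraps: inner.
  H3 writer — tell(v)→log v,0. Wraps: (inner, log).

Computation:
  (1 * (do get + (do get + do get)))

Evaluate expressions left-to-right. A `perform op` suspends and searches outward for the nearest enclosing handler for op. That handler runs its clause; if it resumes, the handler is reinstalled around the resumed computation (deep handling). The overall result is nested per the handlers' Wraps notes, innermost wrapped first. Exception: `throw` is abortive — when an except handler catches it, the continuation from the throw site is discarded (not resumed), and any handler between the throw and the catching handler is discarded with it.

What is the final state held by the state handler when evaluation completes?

Answer: 7

Working:
get @ H1 ⇒ 7
get @ H1 ⇒ 7
get @ H1 ⇒ 7
H0 returns 21
H1 returns (21, 7)
H2 returns (21, 7)
H3 returns ((21, 7), ())
= ((21, 7), ())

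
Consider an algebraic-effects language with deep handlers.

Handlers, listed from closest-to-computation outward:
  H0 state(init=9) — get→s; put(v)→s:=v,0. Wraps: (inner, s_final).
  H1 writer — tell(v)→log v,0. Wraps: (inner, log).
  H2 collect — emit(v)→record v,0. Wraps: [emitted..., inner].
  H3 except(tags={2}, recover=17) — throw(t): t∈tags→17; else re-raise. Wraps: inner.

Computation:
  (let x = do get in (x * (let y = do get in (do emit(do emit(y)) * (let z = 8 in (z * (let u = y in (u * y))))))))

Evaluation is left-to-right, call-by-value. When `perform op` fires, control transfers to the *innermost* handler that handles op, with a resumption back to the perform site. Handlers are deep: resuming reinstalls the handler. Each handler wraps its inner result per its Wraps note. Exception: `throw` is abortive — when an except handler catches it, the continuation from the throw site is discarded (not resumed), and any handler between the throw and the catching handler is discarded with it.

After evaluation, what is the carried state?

Answer: 9

Evaluation trace:
get @ H0 ⇒ 9
get @ H0 ⇒ 9
emit(9) @ H2 ⇒ out+=9
emit(0) @ H2 ⇒ out+=0
H0 returns (0, 9)
H1 returns ((0, 9), ())
H2 returns [9, 0, ((0, 9), ())]
H3 returns [9, 0, ((0, 9), ())]
= [9, 0, ((0, 9), ())]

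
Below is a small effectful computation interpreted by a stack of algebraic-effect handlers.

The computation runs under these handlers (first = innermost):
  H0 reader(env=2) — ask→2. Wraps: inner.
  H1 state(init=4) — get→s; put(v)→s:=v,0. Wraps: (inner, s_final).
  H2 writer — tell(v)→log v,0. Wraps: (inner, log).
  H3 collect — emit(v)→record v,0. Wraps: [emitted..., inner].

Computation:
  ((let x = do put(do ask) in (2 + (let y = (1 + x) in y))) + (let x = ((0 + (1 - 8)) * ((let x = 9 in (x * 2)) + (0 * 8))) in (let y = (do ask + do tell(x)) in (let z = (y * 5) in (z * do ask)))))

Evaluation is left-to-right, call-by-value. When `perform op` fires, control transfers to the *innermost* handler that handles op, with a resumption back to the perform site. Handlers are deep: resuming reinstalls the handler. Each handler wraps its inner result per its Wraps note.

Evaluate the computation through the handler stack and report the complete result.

Answer: [((23, 2), (-126))]

Step-by-step:
ask @ H0 ⇒ 2
put(2) @ H1 ⇒ s:=2
ask @ H0 ⇒ 2
tell(-126) @ H2 ⇒ log+=-126
ask @ H0 ⇒ 2
H0 returns 23
H1 returns (23, 2)
H2 returns ((23, 2), (-126))
H3 returns [((23, 2), (-126))]
= [((23, 2), (-126))]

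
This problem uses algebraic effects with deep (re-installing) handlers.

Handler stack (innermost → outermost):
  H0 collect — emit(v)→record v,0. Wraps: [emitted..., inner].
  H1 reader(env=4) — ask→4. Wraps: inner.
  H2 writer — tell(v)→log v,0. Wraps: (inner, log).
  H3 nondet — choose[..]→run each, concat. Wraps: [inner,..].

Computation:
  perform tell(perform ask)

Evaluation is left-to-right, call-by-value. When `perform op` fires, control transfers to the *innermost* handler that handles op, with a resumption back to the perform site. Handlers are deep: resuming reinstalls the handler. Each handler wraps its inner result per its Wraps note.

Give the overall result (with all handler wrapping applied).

Step-by-step:
ask @ H1 ⇒ 4
tell(4) @ H2 ⇒ log+=4
H0 returns [0]
H1 returns [0]
H2 returns ([0], (4))
H3 returns [([0], (4))]
= [([0], (4))]

Answer: [([0], (4))]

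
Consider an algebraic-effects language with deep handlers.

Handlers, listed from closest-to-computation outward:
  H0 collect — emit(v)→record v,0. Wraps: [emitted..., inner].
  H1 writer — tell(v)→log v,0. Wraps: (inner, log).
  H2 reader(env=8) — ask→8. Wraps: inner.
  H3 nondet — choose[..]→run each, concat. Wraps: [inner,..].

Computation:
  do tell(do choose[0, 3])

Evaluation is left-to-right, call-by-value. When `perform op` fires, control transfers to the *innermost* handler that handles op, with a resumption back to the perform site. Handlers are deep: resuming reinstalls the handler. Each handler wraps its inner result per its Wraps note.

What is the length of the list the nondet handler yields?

Evaluation trace:
choose[0, 3] @ H3
  branch[0] choose=0:
    tell(0) @ H1 ⇒ log+=0
    H0 returns [0]
    H1 returns ([0], (0))
    H2 returns ([0], (0))
    H3 returns [([0], (0))]
  branch[1] choose=3:
    tell(3) @ H1 ⇒ log+=3
    H0 returns [0]
    H1 returns ([0], (3))
    H2 returns ([0], (3))
    H3 returns [([0], (3))]
= [([0], (0)), ([0], (3))]

Answer: 2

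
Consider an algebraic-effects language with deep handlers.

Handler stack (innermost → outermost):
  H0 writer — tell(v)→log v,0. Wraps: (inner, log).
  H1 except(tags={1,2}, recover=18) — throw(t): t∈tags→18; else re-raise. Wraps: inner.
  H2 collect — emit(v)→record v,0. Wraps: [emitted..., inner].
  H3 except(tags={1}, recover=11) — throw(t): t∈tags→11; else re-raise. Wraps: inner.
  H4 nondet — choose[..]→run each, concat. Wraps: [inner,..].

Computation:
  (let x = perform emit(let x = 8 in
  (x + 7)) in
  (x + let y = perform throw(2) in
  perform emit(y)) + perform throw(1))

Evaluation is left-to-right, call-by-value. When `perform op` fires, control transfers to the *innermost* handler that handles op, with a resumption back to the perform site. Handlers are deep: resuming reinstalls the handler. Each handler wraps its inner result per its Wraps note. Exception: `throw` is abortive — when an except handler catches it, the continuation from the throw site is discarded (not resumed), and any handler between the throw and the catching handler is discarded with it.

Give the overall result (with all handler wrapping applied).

Evaluation trace:
emit(15) @ H2 ⇒ out+=15
throw(2) @ H1 caught ⇒ 18
H2 returns [15, 18]
H3 returns [15, 18]
H4 returns [[15, 18]]
= [[15, 18]]

Answer: [[15, 18]]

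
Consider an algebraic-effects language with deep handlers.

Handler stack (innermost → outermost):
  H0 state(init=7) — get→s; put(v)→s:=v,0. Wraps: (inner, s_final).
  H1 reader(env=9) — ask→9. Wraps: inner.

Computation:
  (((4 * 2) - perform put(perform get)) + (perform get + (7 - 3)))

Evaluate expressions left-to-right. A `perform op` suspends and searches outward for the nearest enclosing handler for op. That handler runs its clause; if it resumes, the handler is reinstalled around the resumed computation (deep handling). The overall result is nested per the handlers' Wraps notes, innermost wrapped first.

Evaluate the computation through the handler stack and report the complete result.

Step-by-step:
get @ H0 ⇒ 7
put(7) @ H0 ⇒ s:=7
get @ H0 ⇒ 7
H0 returns (19, 7)
H1 returns (19, 7)
= (19, 7)

Answer: (19, 7)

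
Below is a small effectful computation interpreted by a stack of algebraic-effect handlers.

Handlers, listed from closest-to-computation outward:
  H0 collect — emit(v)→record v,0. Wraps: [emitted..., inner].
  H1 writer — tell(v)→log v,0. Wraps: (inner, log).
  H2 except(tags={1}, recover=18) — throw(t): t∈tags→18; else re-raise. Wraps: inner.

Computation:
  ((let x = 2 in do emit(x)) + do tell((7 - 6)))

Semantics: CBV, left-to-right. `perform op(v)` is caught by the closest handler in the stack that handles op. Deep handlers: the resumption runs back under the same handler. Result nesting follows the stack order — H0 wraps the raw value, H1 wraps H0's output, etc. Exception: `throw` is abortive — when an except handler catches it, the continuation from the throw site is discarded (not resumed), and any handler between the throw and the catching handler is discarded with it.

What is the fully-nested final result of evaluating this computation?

Answer: ([2, 0], (1))

Step-by-step:
emit(2) @ H0 ⇒ out+=2
tell(1) @ H1 ⇒ log+=1
H0 returns [2, 0]
H1 returns ([2, 0], (1))
H2 returns ([2, 0], (1))
= ([2, 0], (1))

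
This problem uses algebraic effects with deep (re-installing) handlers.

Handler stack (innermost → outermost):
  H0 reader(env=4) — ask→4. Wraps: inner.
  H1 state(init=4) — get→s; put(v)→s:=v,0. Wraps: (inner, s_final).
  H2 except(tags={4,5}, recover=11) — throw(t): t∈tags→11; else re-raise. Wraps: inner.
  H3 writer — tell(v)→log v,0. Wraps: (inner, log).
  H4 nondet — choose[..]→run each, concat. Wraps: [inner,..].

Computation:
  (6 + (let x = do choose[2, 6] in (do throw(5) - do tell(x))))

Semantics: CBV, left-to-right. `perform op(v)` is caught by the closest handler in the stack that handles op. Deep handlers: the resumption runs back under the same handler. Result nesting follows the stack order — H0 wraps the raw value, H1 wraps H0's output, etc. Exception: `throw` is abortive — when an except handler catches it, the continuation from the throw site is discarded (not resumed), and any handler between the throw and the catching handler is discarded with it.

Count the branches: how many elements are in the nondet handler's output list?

Evaluation trace:
choose[2, 6] @ H4
  branch[0] choose=2:
    throw(5) @ H2 caught ⇒ 11
    H3 returns (11, ())
    H4 returns [(11, ())]
  branch[1] choose=6:
    throw(5) @ H2 caught ⇒ 11
    H3 returns (11, ())
    H4 returns [(11, ())]
= [(11, ()), (11, ())]

Answer: 2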